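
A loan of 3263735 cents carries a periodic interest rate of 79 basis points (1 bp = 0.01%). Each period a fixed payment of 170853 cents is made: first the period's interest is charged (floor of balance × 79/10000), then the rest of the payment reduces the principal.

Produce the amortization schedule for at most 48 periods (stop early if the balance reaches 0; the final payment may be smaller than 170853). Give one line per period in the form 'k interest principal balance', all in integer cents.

1 25783 145070 3118665
2 24637 146216 2972449
3 23482 147371 2825078
4 22318 148535 2676543
5 21144 149709 2526834
6 19961 150892 2375942
7 18769 152084 2223858
8 17568 153285 2070573
9 16357 154496 1916077
10 15137 155716 1760361
11 13906 156947 1603414
12 12666 158187 1445227
13 11417 159436 1285791
14 10157 160696 1125095
15 8888 161965 963130
16 7608 163245 799885
17 6319 164534 635351
18 5019 165834 469517
19 3709 167144 302373
20 2388 168465 133908
21 1057 133908 0

1. interest=⌊3263735·79/10000⌋=25783; principal=170853-25783=145070; balance=3263735-145070=3118665
2. interest=⌊3118665·79/10000⌋=24637; principal=170853-24637=146216; balance=3118665-146216=2972449
3. interest=⌊2972449·79/10000⌋=23482; principal=170853-23482=147371; balance=2972449-147371=2825078
4. interest=⌊2825078·79/10000⌋=22318; principal=170853-22318=148535; balance=2825078-148535=2676543
5. interest=⌊2676543·79/10000⌋=21144; principal=170853-21144=149709; balance=2676543-149709=2526834
6. interest=⌊2526834·79/10000⌋=19961; principal=170853-19961=150892; balance=2526834-150892=2375942
7. interest=⌊2375942·79/10000⌋=18769; principal=170853-18769=152084; balance=2375942-152084=2223858
8. interest=⌊2223858·79/10000⌋=17568; principal=170853-17568=153285; balance=2223858-153285=2070573
9. interest=⌊2070573·79/10000⌋=16357; principal=170853-16357=154496; balance=2070573-154496=1916077
10. interest=⌊1916077·79/10000⌋=15137; principal=170853-15137=155716; balance=1916077-155716=1760361
11. interest=⌊1760361·79/10000⌋=13906; principal=170853-13906=156947; balance=1760361-156947=1603414
12. interest=⌊1603414·79/10000⌋=12666; principal=170853-12666=158187; balance=1603414-158187=1445227
13. interest=⌊1445227·79/10000⌋=11417; principal=170853-11417=159436; balance=1445227-159436=1285791
14. interest=⌊1285791·79/10000⌋=10157; principal=170853-10157=160696; balance=1285791-160696=1125095
15. interest=⌊1125095·79/10000⌋=8888; principal=170853-8888=161965; balance=1125095-161965=963130
16. interest=⌊963130·79/10000⌋=7608; principal=170853-7608=163245; balance=963130-163245=799885
17. interest=⌊799885·79/10000⌋=6319; principal=170853-6319=164534; balance=799885-164534=635351
18. interest=⌊635351·79/10000⌋=5019; principal=170853-5019=165834; balance=635351-165834=469517
19. interest=⌊469517·79/10000⌋=3709; principal=170853-3709=167144; balance=469517-167144=302373
20. interest=⌊302373·79/10000⌋=2388; principal=170853-2388=168465; balance=302373-168465=133908
21. interest=⌊133908·79/10000⌋=1057; principal=min(170853-1057,133908)=133908; balance=133908-133908=0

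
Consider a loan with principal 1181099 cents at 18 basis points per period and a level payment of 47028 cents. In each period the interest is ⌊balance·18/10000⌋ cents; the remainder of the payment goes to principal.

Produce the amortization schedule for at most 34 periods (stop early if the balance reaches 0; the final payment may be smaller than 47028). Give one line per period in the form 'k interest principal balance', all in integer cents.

1. interest=⌊1181099·18/10000⌋=2125; principal=47028-2125=44903; balance=1181099-44903=1136196
2. interest=⌊1136196·18/10000⌋=2045; principal=47028-2045=44983; balance=1136196-44983=1091213
3. interest=⌊1091213·18/10000⌋=1964; principal=47028-1964=45064; balance=1091213-45064=1046149
4. interest=⌊1046149·18/10000⌋=1883; principal=47028-1883=45145; balance=1046149-45145=1001004
5. interest=⌊1001004·18/10000⌋=1801; principal=47028-1801=45227; balance=1001004-45227=955777
6. interest=⌊955777·18/10000⌋=1720; principal=47028-1720=45308; balance=955777-45308=910469
7. interest=⌊910469·18/10000⌋=1638; principal=47028-1638=45390; balance=910469-45390=865079
8. interest=⌊865079·18/10000⌋=1557; principal=47028-1557=45471; balance=865079-45471=819608
9. interest=⌊819608·18/10000⌋=1475; principal=47028-1475=45553; balance=819608-45553=774055
10. interest=⌊774055·18/10000⌋=1393; principal=47028-1393=45635; balance=774055-45635=728420
11. interest=⌊728420·18/10000⌋=1311; principal=47028-1311=45717; balance=728420-45717=682703
12. interest=⌊682703·18/10000⌋=1228; principal=47028-1228=45800; balance=682703-45800=636903
13. interest=⌊636903·18/10000⌋=1146; principal=47028-1146=45882; balance=636903-45882=591021
14. interest=⌊591021·18/10000⌋=1063; principal=47028-1063=45965; balance=591021-45965=545056
15. interest=⌊545056·18/10000⌋=981; principal=47028-981=46047; balance=545056-46047=499009
16. interest=⌊499009·18/10000⌋=898; principal=47028-898=46130; balance=499009-46130=452879
17. interest=⌊452879·18/10000⌋=815; principal=47028-815=46213; balance=452879-46213=406666
18. interest=⌊406666·18/10000⌋=731; principal=47028-731=46297; balance=406666-46297=360369
19. interest=⌊360369·18/10000⌋=648; principal=47028-648=46380; balance=360369-46380=313989
20. interest=⌊313989·18/10000⌋=565; principal=47028-565=46463; balance=313989-46463=267526
21. interest=⌊267526·18/10000⌋=481; principal=47028-481=46547; balance=267526-46547=220979
22. interest=⌊220979·18/10000⌋=397; principal=47028-397=46631; balance=220979-46631=174348
23. interest=⌊174348·18/10000⌋=313; principal=47028-313=46715; balance=174348-46715=127633
24. interest=⌊127633·18/10000⌋=229; principal=47028-229=46799; balance=127633-46799=80834
25. interest=⌊80834·18/10000⌋=145; principal=47028-145=46883; balance=80834-46883=33951
26. interest=⌊33951·18/10000⌋=61; principal=min(47028-61,33951)=33951; balance=33951-33951=0

1 2125 44903 1136196
2 2045 44983 1091213
3 1964 45064 1046149
4 1883 45145 1001004
5 1801 45227 955777
6 1720 45308 910469
7 1638 45390 865079
8 1557 45471 819608
9 1475 45553 774055
10 1393 45635 728420
11 1311 45717 682703
12 1228 45800 636903
13 1146 45882 591021
14 1063 45965 545056
15 981 46047 499009
16 898 46130 452879
17 815 46213 406666
18 731 46297 360369
19 648 46380 313989
20 565 46463 267526
21 481 46547 220979
22 397 46631 174348
23 313 46715 127633
24 229 46799 80834
25 145 46883 33951
26 61 33951 0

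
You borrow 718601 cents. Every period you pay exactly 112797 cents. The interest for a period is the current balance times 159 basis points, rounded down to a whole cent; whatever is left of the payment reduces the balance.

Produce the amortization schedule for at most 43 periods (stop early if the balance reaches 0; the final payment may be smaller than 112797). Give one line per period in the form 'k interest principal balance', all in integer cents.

1 11425 101372 617229
2 9813 102984 514245
3 8176 104621 409624
4 6513 106284 303340
5 4823 107974 195366
6 3106 109691 85675
7 1362 85675 0

1. interest=⌊718601·159/10000⌋=11425; principal=112797-11425=101372; balance=718601-101372=617229
2. interest=⌊617229·159/10000⌋=9813; principal=112797-9813=102984; balance=617229-102984=514245
3. interest=⌊514245·159/10000⌋=8176; principal=112797-8176=104621; balance=514245-104621=409624
4. interest=⌊409624·159/10000⌋=6513; principal=112797-6513=106284; balance=409624-106284=303340
5. interest=⌊303340·159/10000⌋=4823; principal=112797-4823=107974; balance=303340-107974=195366
6. interest=⌊195366·159/10000⌋=3106; principal=112797-3106=109691; balance=195366-109691=85675
7. interest=⌊85675·159/10000⌋=1362; principal=min(112797-1362,85675)=85675; balance=85675-85675=0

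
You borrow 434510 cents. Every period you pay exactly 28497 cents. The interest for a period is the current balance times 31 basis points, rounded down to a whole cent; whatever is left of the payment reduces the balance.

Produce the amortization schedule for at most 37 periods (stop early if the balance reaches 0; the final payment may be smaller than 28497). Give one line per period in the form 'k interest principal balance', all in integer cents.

1. interest=⌊434510·31/10000⌋=1346; principal=28497-1346=27151; balance=434510-27151=407359
2. interest=⌊407359·31/10000⌋=1262; principal=28497-1262=27235; balance=407359-27235=380124
3. interest=⌊380124·31/10000⌋=1178; principal=28497-1178=27319; balance=380124-27319=352805
4. interest=⌊352805·31/10000⌋=1093; principal=28497-1093=27404; balance=352805-27404=325401
5. interest=⌊325401·31/10000⌋=1008; principal=28497-1008=27489; balance=325401-27489=297912
6. interest=⌊297912·31/10000⌋=923; principal=28497-923=27574; balance=297912-27574=270338
7. interest=⌊270338·31/10000⌋=838; principal=28497-838=27659; balance=270338-27659=242679
8. interest=⌊242679·31/10000⌋=752; principal=28497-752=27745; balance=242679-27745=214934
9. interest=⌊214934·31/10000⌋=666; principal=28497-666=27831; balance=214934-27831=187103
10. interest=⌊187103·31/10000⌋=580; principal=28497-580=27917; balance=187103-27917=159186
11. interest=⌊159186·31/10000⌋=493; principal=28497-493=28004; balance=159186-28004=131182
12. interest=⌊131182·31/10000⌋=406; principal=28497-406=28091; balance=131182-28091=103091
13. interest=⌊103091·31/10000⌋=319; principal=28497-319=28178; balance=103091-28178=74913
14. interest=⌊74913·31/10000⌋=232; principal=28497-232=28265; balance=74913-28265=46648
15. interest=⌊46648·31/10000⌋=144; principal=28497-144=28353; balance=46648-28353=18295
16. interest=⌊18295·31/10000⌋=56; principal=min(28497-56,18295)=18295; balance=18295-18295=0

1 1346 27151 407359
2 1262 27235 380124
3 1178 27319 352805
4 1093 27404 325401
5 1008 27489 297912
6 923 27574 270338
7 838 27659 242679
8 752 27745 214934
9 666 27831 187103
10 580 27917 159186
11 493 28004 131182
12 406 28091 103091
13 319 28178 74913
14 232 28265 46648
15 144 28353 18295
16 56 18295 0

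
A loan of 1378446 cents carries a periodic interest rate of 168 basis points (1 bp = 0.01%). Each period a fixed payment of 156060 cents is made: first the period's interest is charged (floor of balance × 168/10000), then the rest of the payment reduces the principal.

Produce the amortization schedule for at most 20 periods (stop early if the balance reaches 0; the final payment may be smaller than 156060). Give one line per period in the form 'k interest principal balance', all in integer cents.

1 23157 132903 1245543
2 20925 135135 1110408
3 18654 137406 973002
4 16346 139714 833288
5 13999 142061 691227
6 11612 144448 546779
7 9185 146875 399904
8 6718 149342 250562
9 4209 151851 98711
10 1658 98711 0

1. interest=⌊1378446·168/10000⌋=23157; principal=156060-23157=132903; balance=1378446-132903=1245543
2. interest=⌊1245543·168/10000⌋=20925; principal=156060-20925=135135; balance=1245543-135135=1110408
3. interest=⌊1110408·168/10000⌋=18654; principal=156060-18654=137406; balance=1110408-137406=973002
4. interest=⌊973002·168/10000⌋=16346; principal=156060-16346=139714; balance=973002-139714=833288
5. interest=⌊833288·168/10000⌋=13999; principal=156060-13999=142061; balance=833288-142061=691227
6. interest=⌊691227·168/10000⌋=11612; principal=156060-11612=144448; balance=691227-144448=546779
7. interest=⌊546779·168/10000⌋=9185; principal=156060-9185=146875; balance=546779-146875=399904
8. interest=⌊399904·168/10000⌋=6718; principal=156060-6718=149342; balance=399904-149342=250562
9. interest=⌊250562·168/10000⌋=4209; principal=156060-4209=151851; balance=250562-151851=98711
10. interest=⌊98711·168/10000⌋=1658; principal=min(156060-1658,98711)=98711; balance=98711-98711=0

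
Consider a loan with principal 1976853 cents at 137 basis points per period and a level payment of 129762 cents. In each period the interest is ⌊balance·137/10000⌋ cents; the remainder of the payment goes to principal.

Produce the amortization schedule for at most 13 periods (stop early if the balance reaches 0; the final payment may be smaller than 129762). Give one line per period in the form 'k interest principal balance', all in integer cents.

1. interest=⌊1976853·137/10000⌋=27082; principal=129762-27082=102680; balance=1976853-102680=1874173
2. interest=⌊1874173·137/10000⌋=25676; principal=129762-25676=104086; balance=1874173-104086=1770087
3. interest=⌊1770087·137/10000⌋=24250; principal=129762-24250=105512; balance=1770087-105512=1664575
4. interest=⌊1664575·137/10000⌋=22804; principal=129762-22804=106958; balance=1664575-106958=1557617
5. interest=⌊1557617·137/10000⌋=21339; principal=129762-21339=108423; balance=1557617-108423=1449194
6. interest=⌊1449194·137/10000⌋=19853; principal=129762-19853=109909; balance=1449194-109909=1339285
7. interest=⌊1339285·137/10000⌋=18348; principal=129762-18348=111414; balance=1339285-111414=1227871
8. interest=⌊1227871·137/10000⌋=16821; principal=129762-16821=112941; balance=1227871-112941=1114930
9. interest=⌊1114930·137/10000⌋=15274; principal=129762-15274=114488; balance=1114930-114488=1000442
10. interest=⌊1000442·137/10000⌋=13706; principal=129762-13706=116056; balance=1000442-116056=884386
11. interest=⌊884386·137/10000⌋=12116; principal=129762-12116=117646; balance=884386-117646=766740
12. interest=⌊766740·137/10000⌋=10504; principal=129762-10504=119258; balance=766740-119258=647482
13. interest=⌊647482·137/10000⌋=8870; principal=129762-8870=120892; balance=647482-120892=526590

1 27082 102680 1874173
2 25676 104086 1770087
3 24250 105512 1664575
4 22804 106958 1557617
5 21339 108423 1449194
6 19853 109909 1339285
7 18348 111414 1227871
8 16821 112941 1114930
9 15274 114488 1000442
10 13706 116056 884386
11 12116 117646 766740
12 10504 119258 647482
13 8870 120892 526590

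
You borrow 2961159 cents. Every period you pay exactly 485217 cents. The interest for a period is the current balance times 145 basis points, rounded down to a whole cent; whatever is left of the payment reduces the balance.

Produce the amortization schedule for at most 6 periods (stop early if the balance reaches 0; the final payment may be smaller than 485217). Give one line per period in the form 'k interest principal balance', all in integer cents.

1. interest=⌊2961159·145/10000⌋=42936; principal=485217-42936=442281; balance=2961159-442281=2518878
2. interest=⌊2518878·145/10000⌋=36523; principal=485217-36523=448694; balance=2518878-448694=2070184
3. interest=⌊2070184·145/10000⌋=30017; principal=485217-30017=455200; balance=2070184-455200=1614984
4. interest=⌊1614984·145/10000⌋=23417; principal=485217-23417=461800; balance=1614984-461800=1153184
5. interest=⌊1153184·145/10000⌋=16721; principal=485217-16721=468496; balance=1153184-468496=684688
6. interest=⌊684688·145/10000⌋=9927; principal=485217-9927=475290; balance=684688-475290=209398

1 42936 442281 2518878
2 36523 448694 2070184
3 30017 455200 1614984
4 23417 461800 1153184
5 16721 468496 684688
6 9927 475290 209398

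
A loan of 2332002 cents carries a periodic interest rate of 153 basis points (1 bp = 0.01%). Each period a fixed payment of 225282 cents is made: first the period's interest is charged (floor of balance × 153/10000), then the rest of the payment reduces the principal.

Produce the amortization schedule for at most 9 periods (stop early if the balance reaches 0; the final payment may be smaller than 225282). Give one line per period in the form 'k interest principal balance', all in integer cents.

1 35679 189603 2142399
2 32778 192504 1949895
3 29833 195449 1754446
4 26843 198439 1556007
5 23806 201476 1354531
6 20724 204558 1149973
7 17594 207688 942285
8 14416 210866 731419
9 11190 214092 517327

1. interest=⌊2332002·153/10000⌋=35679; principal=225282-35679=189603; balance=2332002-189603=2142399
2. interest=⌊2142399·153/10000⌋=32778; principal=225282-32778=192504; balance=2142399-192504=1949895
3. interest=⌊1949895·153/10000⌋=29833; principal=225282-29833=195449; balance=1949895-195449=1754446
4. interest=⌊1754446·153/10000⌋=26843; principal=225282-26843=198439; balance=1754446-198439=1556007
5. interest=⌊1556007·153/10000⌋=23806; principal=225282-23806=201476; balance=1556007-201476=1354531
6. interest=⌊1354531·153/10000⌋=20724; principal=225282-20724=204558; balance=1354531-204558=1149973
7. interest=⌊1149973·153/10000⌋=17594; principal=225282-17594=207688; balance=1149973-207688=942285
8. interest=⌊942285·153/10000⌋=14416; principal=225282-14416=210866; balance=942285-210866=731419
9. interest=⌊731419·153/10000⌋=11190; principal=225282-11190=214092; balance=731419-214092=517327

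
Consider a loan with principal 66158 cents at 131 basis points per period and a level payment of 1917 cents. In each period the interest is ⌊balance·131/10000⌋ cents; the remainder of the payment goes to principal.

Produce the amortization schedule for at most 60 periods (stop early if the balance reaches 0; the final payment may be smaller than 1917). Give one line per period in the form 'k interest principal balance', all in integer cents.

1. interest=⌊66158·131/10000⌋=866; principal=1917-866=1051; balance=66158-1051=65107
2. interest=⌊65107·131/10000⌋=852; principal=1917-852=1065; balance=65107-1065=64042
3. interest=⌊64042·131/10000⌋=838; principal=1917-838=1079; balance=64042-1079=62963
4. interest=⌊62963·131/10000⌋=824; principal=1917-824=1093; balance=62963-1093=61870
5. interest=⌊61870·131/10000⌋=810; principal=1917-810=1107; balance=61870-1107=60763
6. interest=⌊60763·131/10000⌋=795; principal=1917-795=1122; balance=60763-1122=59641
7. interest=⌊59641·131/10000⌋=781; principal=1917-781=1136; balance=59641-1136=58505
8. interest=⌊58505·131/10000⌋=766; principal=1917-766=1151; balance=58505-1151=57354
9. interest=⌊57354·131/10000⌋=751; principal=1917-751=1166; balance=57354-1166=56188
10. interest=⌊56188·131/10000⌋=736; principal=1917-736=1181; balance=56188-1181=55007
11. interest=⌊55007·131/10000⌋=720; principal=1917-720=1197; balance=55007-1197=53810
12. interest=⌊53810·131/10000⌋=704; principal=1917-704=1213; balance=53810-1213=52597
13. interest=⌊52597·131/10000⌋=689; principal=1917-689=1228; balance=52597-1228=51369
14. interest=⌊51369·131/10000⌋=672; principal=1917-672=1245; balance=51369-1245=50124
15. interest=⌊50124·131/10000⌋=656; principal=1917-656=1261; balance=50124-1261=48863
16. interest=⌊48863·131/10000⌋=640; principal=1917-640=1277; balance=48863-1277=47586
17. interest=⌊47586·131/10000⌋=623; principal=1917-623=1294; balance=47586-1294=46292
18. interest=⌊46292·131/10000⌋=606; principal=1917-606=1311; balance=46292-1311=44981
19. interest=⌊44981·131/10000⌋=589; principal=1917-589=1328; balance=44981-1328=43653
20. interest=⌊43653·131/10000⌋=571; principal=1917-571=1346; balance=43653-1346=42307
21. interest=⌊42307·131/10000⌋=554; principal=1917-554=1363; balance=42307-1363=40944
22. interest=⌊40944·131/10000⌋=536; principal=1917-536=1381; balance=40944-1381=39563
23. interest=⌊39563·131/10000⌋=518; principal=1917-518=1399; balance=39563-1399=38164
24. interest=⌊38164·131/10000⌋=499; principal=1917-499=1418; balance=38164-1418=36746
25. interest=⌊36746·131/10000⌋=481; principal=1917-481=1436; balance=36746-1436=35310
26. interest=⌊35310·131/10000⌋=462; principal=1917-462=1455; balance=35310-1455=33855
27. interest=⌊33855·131/10000⌋=443; principal=1917-443=1474; balance=33855-1474=32381
28. interest=⌊32381·131/10000⌋=424; principal=1917-424=1493; balance=32381-1493=30888
29. interest=⌊30888·131/10000⌋=404; principal=1917-404=1513; balance=30888-1513=29375
30. interest=⌊29375·131/10000⌋=384; principal=1917-384=1533; balance=29375-1533=27842
31. interest=⌊27842·131/10000⌋=364; principal=1917-364=1553; balance=27842-1553=26289
32. interest=⌊26289·131/10000⌋=344; principal=1917-344=1573; balance=26289-1573=24716
33. interest=⌊24716·131/10000⌋=323; principal=1917-323=1594; balance=24716-1594=23122
34. interest=⌊23122·131/10000⌋=302; principal=1917-302=1615; balance=23122-1615=21507
35. interest=⌊21507·131/10000⌋=281; principal=1917-281=1636; balance=21507-1636=19871
36. interest=⌊19871·131/10000⌋=260; principal=1917-260=1657; balance=19871-1657=18214
37. interest=⌊18214·131/10000⌋=238; principal=1917-238=1679; balance=18214-1679=16535
38. interest=⌊16535·131/10000⌋=216; principal=1917-216=1701; balance=16535-1701=14834
39. interest=⌊14834·131/10000⌋=194; principal=1917-194=1723; balance=14834-1723=13111
40. interest=⌊13111·131/10000⌋=171; principal=1917-171=1746; balance=13111-1746=11365
41. interest=⌊11365·131/10000⌋=148; principal=1917-148=1769; balance=11365-1769=9596
42. interest=⌊9596·131/10000⌋=125; principal=1917-125=1792; balance=9596-1792=7804
43. interest=⌊7804·131/10000⌋=102; principal=1917-102=1815; balance=7804-1815=5989
44. interest=⌊5989·131/10000⌋=78; principal=1917-78=1839; balance=5989-1839=4150
45. interest=⌊4150·131/10000⌋=54; principal=1917-54=1863; balance=4150-1863=2287
46. interest=⌊2287·131/10000⌋=29; principal=1917-29=1888; balance=2287-1888=399
47. interest=⌊399·131/10000⌋=5; principal=min(1917-5,399)=399; balance=399-399=0

1 866 1051 65107
2 852 1065 64042
3 838 1079 62963
4 824 1093 61870
5 810 1107 60763
6 795 1122 59641
7 781 1136 58505
8 766 1151 57354
9 751 1166 56188
10 736 1181 55007
11 720 1197 53810
12 704 1213 52597
13 689 1228 51369
14 672 1245 50124
15 656 1261 48863
16 640 1277 47586
17 623 1294 46292
18 606 1311 44981
19 589 1328 43653
20 571 1346 42307
21 554 1363 40944
22 536 1381 39563
23 518 1399 38164
24 499 1418 36746
25 481 1436 35310
26 462 1455 33855
27 443 1474 32381
28 424 1493 30888
29 404 1513 29375
30 384 1533 27842
31 364 1553 26289
32 344 1573 24716
33 323 1594 23122
34 302 1615 21507
35 281 1636 19871
36 260 1657 18214
37 238 1679 16535
38 216 1701 14834
39 194 1723 13111
40 171 1746 11365
41 148 1769 9596
42 125 1792 7804
43 102 1815 5989
44 78 1839 4150
45 54 1863 2287
46 29 1888 399
47 5 399 0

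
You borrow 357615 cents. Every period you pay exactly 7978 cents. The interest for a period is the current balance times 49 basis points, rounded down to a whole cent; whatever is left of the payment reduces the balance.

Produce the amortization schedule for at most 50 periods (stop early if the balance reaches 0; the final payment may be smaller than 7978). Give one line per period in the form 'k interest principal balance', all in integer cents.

1. interest=⌊357615·49/10000⌋=1752; principal=7978-1752=6226; balance=357615-6226=351389
2. interest=⌊351389·49/10000⌋=1721; principal=7978-1721=6257; balance=351389-6257=345132
3. interest=⌊345132·49/10000⌋=1691; principal=7978-1691=6287; balance=345132-6287=338845
4. interest=⌊338845·49/10000⌋=1660; principal=7978-1660=6318; balance=338845-6318=332527
5. interest=⌊332527·49/10000⌋=1629; principal=7978-1629=6349; balance=332527-6349=326178
6. interest=⌊326178·49/10000⌋=1598; principal=7978-1598=6380; balance=326178-6380=319798
7. interest=⌊319798·49/10000⌋=1567; principal=7978-1567=6411; balance=319798-6411=313387
8. interest=⌊313387·49/10000⌋=1535; principal=7978-1535=6443; balance=313387-6443=306944
9. interest=⌊306944·49/10000⌋=1504; principal=7978-1504=6474; balance=306944-6474=300470
10. interest=⌊300470·49/10000⌋=1472; principal=7978-1472=6506; balance=300470-6506=293964
11. interest=⌊293964·49/10000⌋=1440; principal=7978-1440=6538; balance=293964-6538=287426
12. interest=⌊287426·49/10000⌋=1408; principal=7978-1408=6570; balance=287426-6570=280856
13. interest=⌊280856·49/10000⌋=1376; principal=7978-1376=6602; balance=280856-6602=274254
14. interest=⌊274254·49/10000⌋=1343; principal=7978-1343=6635; balance=274254-6635=267619
15. interest=⌊267619·49/10000⌋=1311; principal=7978-1311=6667; balance=267619-6667=260952
16. interest=⌊260952·49/10000⌋=1278; principal=7978-1278=6700; balance=260952-6700=254252
17. interest=⌊254252·49/10000⌋=1245; principal=7978-1245=6733; balance=254252-6733=247519
18. interest=⌊247519·49/10000⌋=1212; principal=7978-1212=6766; balance=247519-6766=240753
19. interest=⌊240753·49/10000⌋=1179; principal=7978-1179=6799; balance=240753-6799=233954
20. interest=⌊233954·49/10000⌋=1146; principal=7978-1146=6832; balance=233954-6832=227122
21. interest=⌊227122·49/10000⌋=1112; principal=7978-1112=6866; balance=227122-6866=220256
22. interest=⌊220256·49/10000⌋=1079; principal=7978-1079=6899; balance=220256-6899=213357
23. interest=⌊213357·49/10000⌋=1045; principal=7978-1045=6933; balance=213357-6933=206424
24. interest=⌊206424·49/10000⌋=1011; principal=7978-1011=6967; balance=206424-6967=199457
25. interest=⌊199457·49/10000⌋=977; principal=7978-977=7001; balance=199457-7001=192456
26. interest=⌊192456·49/10000⌋=943; principal=7978-943=7035; balance=192456-7035=185421
27. interest=⌊185421·49/10000⌋=908; principal=7978-908=7070; balance=185421-7070=178351
28. interest=⌊178351·49/10000⌋=873; principal=7978-873=7105; balance=178351-7105=171246
29. interest=⌊171246·49/10000⌋=839; principal=7978-839=7139; balance=171246-7139=164107
30. interest=⌊164107·49/10000⌋=804; principal=7978-804=7174; balance=164107-7174=156933
31. interest=⌊156933·49/10000⌋=768; principal=7978-768=7210; balance=156933-7210=149723
32. interest=⌊149723·49/10000⌋=733; principal=7978-733=7245; balance=149723-7245=142478
33. interest=⌊142478·49/10000⌋=698; principal=7978-698=7280; balance=142478-7280=135198
34. interest=⌊135198·49/10000⌋=662; principal=7978-662=7316; balance=135198-7316=127882
35. interest=⌊127882·49/10000⌋=626; principal=7978-626=7352; balance=127882-7352=120530
36. interest=⌊120530·49/10000⌋=590; principal=7978-590=7388; balance=120530-7388=113142
37. interest=⌊113142·49/10000⌋=554; principal=7978-554=7424; balance=113142-7424=105718
38. interest=⌊105718·49/10000⌋=518; principal=7978-518=7460; balance=105718-7460=98258
39. interest=⌊98258·49/10000⌋=481; principal=7978-481=7497; balance=98258-7497=90761
40. interest=⌊90761·49/10000⌋=444; principal=7978-444=7534; balance=90761-7534=83227
41. interest=⌊83227·49/10000⌋=407; principal=7978-407=7571; balance=83227-7571=75656
42. interest=⌊75656·49/10000⌋=370; principal=7978-370=7608; balance=75656-7608=68048
43. interest=⌊68048·49/10000⌋=333; principal=7978-333=7645; balance=68048-7645=60403
44. interest=⌊60403·49/10000⌋=295; principal=7978-295=7683; balance=60403-7683=52720
45. interest=⌊52720·49/10000⌋=258; principal=7978-258=7720; balance=52720-7720=45000
46. interest=⌊45000·49/10000⌋=220; principal=7978-220=7758; balance=45000-7758=37242
47. interest=⌊37242·49/10000⌋=182; principal=7978-182=7796; balance=37242-7796=29446
48. interest=⌊29446·49/10000⌋=144; principal=7978-144=7834; balance=29446-7834=21612
49. interest=⌊21612·49/10000⌋=105; principal=7978-105=7873; balance=21612-7873=13739
50. interest=⌊13739·49/10000⌋=67; principal=7978-67=7911; balance=13739-7911=5828

1 1752 6226 351389
2 1721 6257 345132
3 1691 6287 338845
4 1660 6318 332527
5 1629 6349 326178
6 1598 6380 319798
7 1567 6411 313387
8 1535 6443 306944
9 1504 6474 300470
10 1472 6506 293964
11 1440 6538 287426
12 1408 6570 280856
13 1376 6602 274254
14 1343 6635 267619
15 1311 6667 260952
16 1278 6700 254252
17 1245 6733 247519
18 1212 6766 240753
19 1179 6799 233954
20 1146 6832 227122
21 1112 6866 220256
22 1079 6899 213357
23 1045 6933 206424
24 1011 6967 199457
25 977 7001 192456
26 943 7035 185421
27 908 7070 178351
28 873 7105 171246
29 839 7139 164107
30 804 7174 156933
31 768 7210 149723
32 733 7245 142478
33 698 7280 135198
34 662 7316 127882
35 626 7352 120530
36 590 7388 113142
37 554 7424 105718
38 518 7460 98258
39 481 7497 90761
40 444 7534 83227
41 407 7571 75656
42 370 7608 68048
43 333 7645 60403
44 295 7683 52720
45 258 7720 45000
46 220 7758 37242
47 182 7796 29446
48 144 7834 21612
49 105 7873 13739
50 67 7911 5828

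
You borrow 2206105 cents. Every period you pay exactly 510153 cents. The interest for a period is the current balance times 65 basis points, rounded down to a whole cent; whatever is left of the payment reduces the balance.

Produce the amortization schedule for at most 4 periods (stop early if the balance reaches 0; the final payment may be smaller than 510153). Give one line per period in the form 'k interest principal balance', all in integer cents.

1 14339 495814 1710291
2 11116 499037 1211254
3 7873 502280 708974
4 4608 505545 203429

1. interest=⌊2206105·65/10000⌋=14339; principal=510153-14339=495814; balance=2206105-495814=1710291
2. interest=⌊1710291·65/10000⌋=11116; principal=510153-11116=499037; balance=1710291-499037=1211254
3. interest=⌊1211254·65/10000⌋=7873; principal=510153-7873=502280; balance=1211254-502280=708974
4. interest=⌊708974·65/10000⌋=4608; principal=510153-4608=505545; balance=708974-505545=203429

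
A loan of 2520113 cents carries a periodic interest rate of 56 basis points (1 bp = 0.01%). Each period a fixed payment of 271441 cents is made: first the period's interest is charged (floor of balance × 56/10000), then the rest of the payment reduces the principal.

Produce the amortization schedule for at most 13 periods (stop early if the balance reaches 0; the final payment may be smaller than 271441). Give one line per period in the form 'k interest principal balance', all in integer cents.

1. interest=⌊2520113·56/10000⌋=14112; principal=271441-14112=257329; balance=2520113-257329=2262784
2. interest=⌊2262784·56/10000⌋=12671; principal=271441-12671=258770; balance=2262784-258770=2004014
3. interest=⌊2004014·56/10000⌋=11222; principal=271441-11222=260219; balance=2004014-260219=1743795
4. interest=⌊1743795·56/10000⌋=9765; principal=271441-9765=261676; balance=1743795-261676=1482119
5. interest=⌊1482119·56/10000⌋=8299; principal=271441-8299=263142; balance=1482119-263142=1218977
6. interest=⌊1218977·56/10000⌋=6826; principal=271441-6826=264615; balance=1218977-264615=954362
7. interest=⌊954362·56/10000⌋=5344; principal=271441-5344=266097; balance=954362-266097=688265
8. interest=⌊688265·56/10000⌋=3854; principal=271441-3854=267587; balance=688265-267587=420678
9. interest=⌊420678·56/10000⌋=2355; principal=271441-2355=269086; balance=420678-269086=151592
10. interest=⌊151592·56/10000⌋=848; principal=min(271441-848,151592)=151592; balance=151592-151592=0

1 14112 257329 2262784
2 12671 258770 2004014
3 11222 260219 1743795
4 9765 261676 1482119
5 8299 263142 1218977
6 6826 264615 954362
7 5344 266097 688265
8 3854 267587 420678
9 2355 269086 151592
10 848 151592 0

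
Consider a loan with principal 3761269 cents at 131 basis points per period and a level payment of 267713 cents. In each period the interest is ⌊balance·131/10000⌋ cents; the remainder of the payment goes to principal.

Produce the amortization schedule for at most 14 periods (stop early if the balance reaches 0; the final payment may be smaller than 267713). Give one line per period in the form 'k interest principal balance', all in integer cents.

1. interest=⌊3761269·131/10000⌋=49272; principal=267713-49272=218441; balance=3761269-218441=3542828
2. interest=⌊3542828·131/10000⌋=46411; principal=267713-46411=221302; balance=3542828-221302=3321526
3. interest=⌊3321526·131/10000⌋=43511; principal=267713-43511=224202; balance=3321526-224202=3097324
4. interest=⌊3097324·131/10000⌋=40574; principal=267713-40574=227139; balance=3097324-227139=2870185
5. interest=⌊2870185·131/10000⌋=37599; principal=267713-37599=230114; balance=2870185-230114=2640071
6. interest=⌊2640071·131/10000⌋=34584; principal=267713-34584=233129; balance=2640071-233129=2406942
7. interest=⌊2406942·131/10000⌋=31530; principal=267713-31530=236183; balance=2406942-236183=2170759
8. interest=⌊2170759·131/10000⌋=28436; principal=267713-28436=239277; balance=2170759-239277=1931482
9. interest=⌊1931482·131/10000⌋=25302; principal=267713-25302=242411; balance=1931482-242411=1689071
10. interest=⌊1689071·131/10000⌋=22126; principal=267713-22126=245587; balance=1689071-245587=1443484
11. interest=⌊1443484·131/10000⌋=18909; principal=267713-18909=248804; balance=1443484-248804=1194680
12. interest=⌊1194680·131/10000⌋=15650; principal=267713-15650=252063; balance=1194680-252063=942617
13. interest=⌊942617·131/10000⌋=12348; principal=267713-12348=255365; balance=942617-255365=687252
14. interest=⌊687252·131/10000⌋=9003; principal=267713-9003=258710; balance=687252-258710=428542

1 49272 218441 3542828
2 46411 221302 3321526
3 43511 224202 3097324
4 40574 227139 2870185
5 37599 230114 2640071
6 34584 233129 2406942
7 31530 236183 2170759
8 28436 239277 1931482
9 25302 242411 1689071
10 22126 245587 1443484
11 18909 248804 1194680
12 15650 252063 942617
13 12348 255365 687252
14 9003 258710 428542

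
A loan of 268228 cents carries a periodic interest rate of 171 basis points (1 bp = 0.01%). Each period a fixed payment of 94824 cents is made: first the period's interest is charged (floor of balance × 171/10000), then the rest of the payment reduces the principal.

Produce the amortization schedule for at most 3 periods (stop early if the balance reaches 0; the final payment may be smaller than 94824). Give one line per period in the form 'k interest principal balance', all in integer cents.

1 4586 90238 177990
2 3043 91781 86209
3 1474 86209 0

1. interest=⌊268228·171/10000⌋=4586; principal=94824-4586=90238; balance=268228-90238=177990
2. interest=⌊177990·171/10000⌋=3043; principal=94824-3043=91781; balance=177990-91781=86209
3. interest=⌊86209·171/10000⌋=1474; principal=min(94824-1474,86209)=86209; balance=86209-86209=0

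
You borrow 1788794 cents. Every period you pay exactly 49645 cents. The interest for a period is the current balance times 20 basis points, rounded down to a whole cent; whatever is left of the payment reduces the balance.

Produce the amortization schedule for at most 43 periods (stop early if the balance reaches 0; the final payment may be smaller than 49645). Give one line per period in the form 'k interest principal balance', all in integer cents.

1 3577 46068 1742726
2 3485 46160 1696566
3 3393 46252 1650314
4 3300 46345 1603969
5 3207 46438 1557531
6 3115 46530 1511001
7 3022 46623 1464378
8 2928 46717 1417661
9 2835 46810 1370851
10 2741 46904 1323947
11 2647 46998 1276949
12 2553 47092 1229857
13 2459 47186 1182671
14 2365 47280 1135391
15 2270 47375 1088016
16 2176 47469 1040547
17 2081 47564 992983
18 1985 47660 945323
19 1890 47755 897568
20 1795 47850 849718
21 1699 47946 801772
22 1603 48042 753730
23 1507 48138 705592
24 1411 48234 657358
25 1314 48331 609027
26 1218 48427 560600
27 1121 48524 512076
28 1024 48621 463455
29 926 48719 414736
30 829 48816 365920
31 731 48914 317006
32 634 49011 267995
33 535 49110 218885
34 437 49208 169677
35 339 49306 120371
36 240 49405 70966
37 141 49504 21462
38 42 21462 0

1. interest=⌊1788794·20/10000⌋=3577; principal=49645-3577=46068; balance=1788794-46068=1742726
2. interest=⌊1742726·20/10000⌋=3485; principal=49645-3485=46160; balance=1742726-46160=1696566
3. interest=⌊1696566·20/10000⌋=3393; principal=49645-3393=46252; balance=1696566-46252=1650314
4. interest=⌊1650314·20/10000⌋=3300; principal=49645-3300=46345; balance=1650314-46345=1603969
5. interest=⌊1603969·20/10000⌋=3207; principal=49645-3207=46438; balance=1603969-46438=1557531
6. interest=⌊1557531·20/10000⌋=3115; principal=49645-3115=46530; balance=1557531-46530=1511001
7. interest=⌊1511001·20/10000⌋=3022; principal=49645-3022=46623; balance=1511001-46623=1464378
8. interest=⌊1464378·20/10000⌋=2928; principal=49645-2928=46717; balance=1464378-46717=1417661
9. interest=⌊1417661·20/10000⌋=2835; principal=49645-2835=46810; balance=1417661-46810=1370851
10. interest=⌊1370851·20/10000⌋=2741; principal=49645-2741=46904; balance=1370851-46904=1323947
11. interest=⌊1323947·20/10000⌋=2647; principal=49645-2647=46998; balance=1323947-46998=1276949
12. interest=⌊1276949·20/10000⌋=2553; principal=49645-2553=47092; balance=1276949-47092=1229857
13. interest=⌊1229857·20/10000⌋=2459; principal=49645-2459=47186; balance=1229857-47186=1182671
14. interest=⌊1182671·20/10000⌋=2365; principal=49645-2365=47280; balance=1182671-47280=1135391
15. interest=⌊1135391·20/10000⌋=2270; principal=49645-2270=47375; balance=1135391-47375=1088016
16. interest=⌊1088016·20/10000⌋=2176; principal=49645-2176=47469; balance=1088016-47469=1040547
17. interest=⌊1040547·20/10000⌋=2081; principal=49645-2081=47564; balance=1040547-47564=992983
18. interest=⌊992983·20/10000⌋=1985; principal=49645-1985=47660; balance=992983-47660=945323
19. interest=⌊945323·20/10000⌋=1890; principal=49645-1890=47755; balance=945323-47755=897568
20. interest=⌊897568·20/10000⌋=1795; principal=49645-1795=47850; balance=897568-47850=849718
21. interest=⌊849718·20/10000⌋=1699; principal=49645-1699=47946; balance=849718-47946=801772
22. interest=⌊801772·20/10000⌋=1603; principal=49645-1603=48042; balance=801772-48042=753730
23. interest=⌊753730·20/10000⌋=1507; principal=49645-1507=48138; balance=753730-48138=705592
24. interest=⌊705592·20/10000⌋=1411; principal=49645-1411=48234; balance=705592-48234=657358
25. interest=⌊657358·20/10000⌋=1314; principal=49645-1314=48331; balance=657358-48331=609027
26. interest=⌊609027·20/10000⌋=1218; principal=49645-1218=48427; balance=609027-48427=560600
27. interest=⌊560600·20/10000⌋=1121; principal=49645-1121=48524; balance=560600-48524=512076
28. interest=⌊512076·20/10000⌋=1024; principal=49645-1024=48621; balance=512076-48621=463455
29. interest=⌊463455·20/10000⌋=926; principal=49645-926=48719; balance=463455-48719=414736
30. interest=⌊414736·20/10000⌋=829; principal=49645-829=48816; balance=414736-48816=365920
31. interest=⌊365920·20/10000⌋=731; principal=49645-731=48914; balance=365920-48914=317006
32. interest=⌊317006·20/10000⌋=634; principal=49645-634=49011; balance=317006-49011=267995
33. interest=⌊267995·20/10000⌋=535; principal=49645-535=49110; balance=267995-49110=218885
34. interest=⌊218885·20/10000⌋=437; principal=49645-437=49208; balance=218885-49208=169677
35. interest=⌊169677·20/10000⌋=339; principal=49645-339=49306; balance=169677-49306=120371
36. interest=⌊120371·20/10000⌋=240; principal=49645-240=49405; balance=120371-49405=70966
37. interest=⌊70966·20/10000⌋=141; principal=49645-141=49504; balance=70966-49504=21462
38. interest=⌊21462·20/10000⌋=42; principal=min(49645-42,21462)=21462; balance=21462-21462=0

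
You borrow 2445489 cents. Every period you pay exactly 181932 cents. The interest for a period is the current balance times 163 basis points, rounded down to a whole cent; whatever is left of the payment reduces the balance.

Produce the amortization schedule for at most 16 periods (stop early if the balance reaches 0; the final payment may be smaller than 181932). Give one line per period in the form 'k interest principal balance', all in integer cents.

1. interest=⌊2445489·163/10000⌋=39861; principal=181932-39861=142071; balance=2445489-142071=2303418
2. interest=⌊2303418·163/10000⌋=37545; principal=181932-37545=144387; balance=2303418-144387=2159031
3. interest=⌊2159031·163/10000⌋=35192; principal=181932-35192=146740; balance=2159031-146740=2012291
4. interest=⌊2012291·163/10000⌋=32800; principal=181932-32800=149132; balance=2012291-149132=1863159
5. interest=⌊1863159·163/10000⌋=30369; principal=181932-30369=151563; balance=1863159-151563=1711596
6. interest=⌊1711596·163/10000⌋=27899; principal=181932-27899=154033; balance=1711596-154033=1557563
7. interest=⌊1557563·163/10000⌋=25388; principal=181932-25388=156544; balance=1557563-156544=1401019
8. interest=⌊1401019·163/10000⌋=22836; principal=181932-22836=159096; balance=1401019-159096=1241923
9. interest=⌊1241923·163/10000⌋=20243; principal=181932-20243=161689; balance=1241923-161689=1080234
10. interest=⌊1080234·163/10000⌋=17607; principal=181932-17607=164325; balance=1080234-164325=915909
11. interest=⌊915909·163/10000⌋=14929; principal=181932-14929=167003; balance=915909-167003=748906
12. interest=⌊748906·163/10000⌋=12207; principal=181932-12207=169725; balance=748906-169725=579181
13. interest=⌊579181·163/10000⌋=9440; principal=181932-9440=172492; balance=579181-172492=406689
14. interest=⌊406689·163/10000⌋=6629; principal=181932-6629=175303; balance=406689-175303=231386
15. interest=⌊231386·163/10000⌋=3771; principal=181932-3771=178161; balance=231386-178161=53225
16. interest=⌊53225·163/10000⌋=867; principal=min(181932-867,53225)=53225; balance=53225-53225=0

1 39861 142071 2303418
2 37545 144387 2159031
3 35192 146740 2012291
4 32800 149132 1863159
5 30369 151563 1711596
6 27899 154033 1557563
7 25388 156544 1401019
8 22836 159096 1241923
9 20243 161689 1080234
10 17607 164325 915909
11 14929 167003 748906
12 12207 169725 579181
13 9440 172492 406689
14 6629 175303 231386
15 3771 178161 53225
16 867 53225 0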